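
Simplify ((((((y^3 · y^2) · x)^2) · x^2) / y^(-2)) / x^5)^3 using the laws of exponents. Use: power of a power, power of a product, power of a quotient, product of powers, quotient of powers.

((((((y^3 · y^2) · x)^2) · x^2) / y^(-2)) / x^5)^3
= ((((((y^3 · y^2) · x)^2) · x^2) / y^(-2))^3) / ((x^5)^3)    [power of a quotient]
= ((((((y^3 · y^2) · x)^2) · x^2)^3) / ((y^(-2))^3)) / ((x^5)^3)    [power of a quotient]
= ((((((y^3 · y^2) · x)^2)^3) · ((x^2)^3)) / ((y^(-2))^3)) / ((x^5)^3)    [power of a product]
= (((((y^3 · y^2) · x)^6) · ((x^2)^3)) / ((y^(-2))^3)) / ((x^5)^3)    [power of a power]
= (((((y^3 · y^2)^6) · (x^6)) · ((x^2)^3)) / ((y^(-2))^3)) / ((x^5)^3)    [power of a product]
= ((((((y^3)^6) · ((y^2)^6)) · (x^6)) · ((x^2)^3)) / ((y^(-2))^3)) / ((x^5)^3)    [power of a product]
= ((((y^18 · ((y^2)^6)) · (x^6)) · ((x^2)^3)) / ((y^(-2))^3)) / ((x^5)^3)    [power of a power]
= ((((y^18 · y^12) · (x^6)) · ((x^2)^3)) / ((y^(-2))^3)) / ((x^5)^3)    [power of a power]
= (((y^30 · (x^6)) · ((x^2)^3)) / ((y^(-2))^3)) / ((x^5)^3)    [product of powers]
= (((y^30 · x^6) · x^6) / ((y^(-2))^3)) / ((x^5)^3)    [power of a power]
= (((y^30 · x^6) · x^6) / y^(-6)) / ((x^5)^3)    [power of a power]
= (((y^30 · x^6) · x^6) / y^(-6)) / x^15    [power of a power]
= x^(-3)·y^36    [quotient of powers; product of powers]

x^(-3)·y^36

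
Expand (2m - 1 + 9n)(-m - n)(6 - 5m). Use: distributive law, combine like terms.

(2m - 1 + 9n)(-m - n)(6 - 5m)
= (-2m^2 - 2mn + m + n - 9mn - 9n^2)(6 - 5m)    [distributive law]
= (-2m^2 - 11mn + m + n - 9n^2)(6 - 5m)    [combine like terms]
= -12m^2 + 10m^3 - 66mn + 55m^2n + 6m - 5m^2 + 6n - 5mn - 54n^2 + 45mn^2    [distributive law]
= -17m^2 + 10m^3 - 71mn + 55m^2n + 6m + 6n - 54n^2 + 45mn^2    [combine like terms]

-17m^2 + 10m^3 - 71mn + 55m^2n + 6m + 6n - 54n^2 + 45mn^2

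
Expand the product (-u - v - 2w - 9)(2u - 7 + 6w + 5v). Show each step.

(-u - v - 2w - 9)(2u - 7 + 6w + 5v)
= -2u² + 7u - 6uw - 5uv - 2uv + 7v - 6vw - 5v² - 4uw + 14w - 12w² - 10vw - 18u + 63 - 54w - 45v    [distributive law]
= -2u² - 11u - 10uw - 7uv - 38v - 16vw - 5v² - 40w - 12w² + 63    [combine like terms]

-2u² - 11u - 10uw - 7uv - 38v - 16vw - 5v² - 40w - 12w² + 63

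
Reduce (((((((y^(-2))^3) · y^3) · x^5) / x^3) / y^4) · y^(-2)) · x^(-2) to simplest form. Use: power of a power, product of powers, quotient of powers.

(((((((y^(-2))^3) · y^3) · x^5) / x^3) / y^4) · y^(-2)) · x^(-2)
= (((((y^(-6) · y^3) · x^5) / x^3) / y^4) · y^(-2)) · x^(-2)    [power of a power]
= ((((y^(-3) · x^5) / x^3) / y^4) · y^(-2)) · x^(-2)    [product of powers]
= y^(-9)    [quotient of powers; product of powers]

y^(-9)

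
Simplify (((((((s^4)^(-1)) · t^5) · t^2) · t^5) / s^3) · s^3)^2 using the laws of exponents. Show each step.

(((((((s^4)^(-1)) · t^5) · t^2) · t^5) / s^3) · s^3)^2
= (((((((s^4)^(-1)) · t^5) · t^2) · t^5) / s^3)^2) · ((s^3)^2)    [power of a product]
= (((((((s^4)^(-1)) · t^5) · t^2) · t^5)^2) / ((s^3)^2)) · ((s^3)^2)    [power of a quotient]
= (((((((s^4)^(-1)) · t^5) · t^2)^2) · ((t^5)^2)) / ((s^3)^2)) · ((s^3)^2)    [power of a product]
= (((((((s^4)^(-1)) · t^5)^2) · ((t^2)^2)) · ((t^5)^2)) / ((s^3)^2)) · ((s^3)^2)    [power of a product]
= (((((((s^4)^(-1))^2) · ((t^5)^2)) · ((t^2)^2)) · ((t^5)^2)) / ((s^3)^2)) · ((s^3)^2)    [power of a product]
= ((((((s^4)^(-2)) · ((t^5)^2)) · ((t^2)^2)) · ((t^5)^2)) / ((s^3)^2)) · ((s^3)^2)    [power of a power]
= ((((s^(-8) · ((t^5)^2)) · ((t^2)^2)) · ((t^5)^2)) / ((s^3)^2)) · ((s^3)^2)    [power of a power]
= ((((s^(-8) · t^10) · ((t^2)^2)) · ((t^5)^2)) / ((s^3)^2)) · ((s^3)^2)    [power of a power]
= ((((s^(-8) · t^10) · t^4) · ((t^5)^2)) / ((s^3)^2)) · ((s^3)^2)    [power of a power]
= ((((s^(-8) · t^10) · t^4) · t^10) / ((s^3)^2)) · ((s^3)^2)    [power of a power]
= ((((s^(-8) · t^10) · t^4) · t^10) / s^6) · ((s^3)^2)    [power of a power]
= ((((s^(-8) · t^10) · t^4) · t^10) / s^6) · s^6    [power of a power]
= s^(-8)·t^24    [quotient of powers; product of powers]

s^(-8)·t^24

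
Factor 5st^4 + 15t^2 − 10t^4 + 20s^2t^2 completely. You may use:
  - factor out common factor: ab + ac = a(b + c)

5t^2(st^2 + 3 − 2t^2 + 4s^2)

5st^4 + 15t^2 − 10t^4 + 20s^2t^2
= 5(st^4 + 3t^2 − 2t^4 + 4s^2t^2)    [factor out 5]
= 5t^2(st^2 + 3 − 2t^2 + 4s^2)    [factor out t^2]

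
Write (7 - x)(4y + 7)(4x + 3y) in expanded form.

91xy + 84y^2 + 196x + 147y - 16x^2y - 12xy^2 - 28x^2

(7 - x)(4y + 7)(4x + 3y)
= (28y + 49 - 4xy - 7x)(4x + 3y)    [distributive law]
= 112xy + 84y^2 + 196x + 147y - 16x^2y - 12xy^2 - 28x^2 - 21xy    [distributive law]
= 91xy + 84y^2 + 196x + 147y - 16x^2y - 12xy^2 - 28x^2    [combine like terms]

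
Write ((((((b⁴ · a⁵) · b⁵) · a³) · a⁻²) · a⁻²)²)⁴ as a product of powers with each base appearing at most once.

((((((b⁴ · a⁵) · b⁵) · a³) · a⁻²) · a⁻²)²)⁴
= (((((b⁴ · a⁵) · b⁵) · a³) · a⁻²) · a⁻²)⁸    [power of a power]
= (((((b⁴ · a⁵) · b⁵) · a³) · a⁻²)⁸) · ((a⁻²)⁸)    [power of a product]
= (((((b⁴ · a⁵) · b⁵) · a³)⁸) · ((a⁻²)⁸)) · ((a⁻²)⁸)    [power of a product]
= (((((b⁴ · a⁵) · b⁵)⁸) · ((a³)⁸)) · ((a⁻²)⁸)) · ((a⁻²)⁸)    [power of a product]
= (((((b⁴ · a⁵)⁸) · ((b⁵)⁸)) · ((a³)⁸)) · ((a⁻²)⁸)) · ((a⁻²)⁸)    [power of a product]
= ((((((b⁴)⁸) · ((a⁵)⁸)) · ((b⁵)⁸)) · ((a³)⁸)) · ((a⁻²)⁸)) · ((a⁻²)⁸)    [power of a product]
= ((((b³² · ((a⁵)⁸)) · ((b⁵)⁸)) · ((a³)⁸)) · ((a⁻²)⁸)) · ((a⁻²)⁸)    [power of a power]
= ((((b³² · a⁴⁰) · ((b⁵)⁸)) · ((a³)⁸)) · ((a⁻²)⁸)) · ((a⁻²)⁸)    [power of a power]
= ((((b³² · a⁴⁰) · b⁴⁰) · ((a³)⁸)) · ((a⁻²)⁸)) · ((a⁻²)⁸)    [power of a power]
= ((((b³² · a⁴⁰) · b⁴⁰) · a²⁴) · ((a⁻²)⁸)) · ((a⁻²)⁸)    [power of a power]
= ((((b³² · a⁴⁰) · b⁴⁰) · a²⁴) · a⁻¹⁶) · ((a⁻²)⁸)    [power of a power]
= ((((b³² · a⁴⁰) · b⁴⁰) · a²⁴) · a⁻¹⁶) · a⁻¹⁶    [power of a power]
= a³²·b⁷²    [product of powers]

a³²·b⁷²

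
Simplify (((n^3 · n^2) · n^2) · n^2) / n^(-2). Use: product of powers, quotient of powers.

(((n^3 · n^2) · n^2) · n^2) / n^(-2)
= ((n^5 · n^2) · n^2) / n^(-2)    [product of powers]
= (n^7 · n^2) / n^(-2)    [product of powers]
= n^9 / n^(-2)    [product of powers]
= n^11    [quotient of powers]

n^11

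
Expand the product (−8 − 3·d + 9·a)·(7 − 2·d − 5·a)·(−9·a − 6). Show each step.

(−8 − 3·d + 9·a)·(7 − 2·d − 5·a)·(−9·a − 6)
= (−56 + 16·d + 40·a − 21·d + 6·d² + 15·a·d + 63·a − 18·a·d − 45·a²)·(−9·a − 6)    [distributive law]
= (−56 − 5·d + 103·a + 6·d² − 3·a·d − 45·a²)·(−9·a − 6)    [combine like terms]
= 504·a + 336 + 45·a·d + 30·d − 927·a² − 618·a − 54·a·d² − 36·d² + 27·a²·d + 18·a·d + 405·a³ + 270·a²    [distributive law]
= −114·a + 336 + 63·a·d + 30·d − 657·a² − 54·a·d² − 36·d² + 27·a²·d + 405·a³    [combine like terms]

−114·a + 336 + 63·a·d + 30·d − 657·a² − 54·a·d² − 36·d² + 27·a²·d + 405·a³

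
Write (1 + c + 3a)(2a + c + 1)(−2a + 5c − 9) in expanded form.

−64a² − 24ac − 47a + c² − 13c − 9 + 20a²c + 23ac² + 5c³ − 12a³

(1 + c + 3a)(2a + c + 1)(−2a + 5c − 9)
= (2a + c + 1 + 2ac + c² + c + 6a² + 3ac + 3a)(−2a + 5c − 9)    [distributive law]
= (5a + 2c + 1 + 5ac + c² + 6a²)(−2a + 5c − 9)    [combine like terms]
= −10a² + 25ac − 45a − 4ac + 10c² − 18c − 2a + 5c − 9 − 10a²c + 25ac² − 45ac − 2ac² + 5c³ − 9c² − 12a³ + 30a²c − 54a²    [distributive law]
= −64a² − 24ac − 47a + c² − 13c − 9 + 20a²c + 23ac² + 5c³ − 12a³    [combine like terms]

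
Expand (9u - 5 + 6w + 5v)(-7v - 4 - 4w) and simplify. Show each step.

-63uv - 36u - 36uw + 15v + 20 - 4w - 62vw - 24w^2 - 35v^2

(9u - 5 + 6w + 5v)(-7v - 4 - 4w)
= -63uv - 36u - 36uw + 35v + 20 + 20w - 42vw - 24w - 24w^2 - 35v^2 - 20v - 20vw    [distributive law]
= -63uv - 36u - 36uw + 15v + 20 - 4w - 62vw - 24w^2 - 35v^2    [combine like terms]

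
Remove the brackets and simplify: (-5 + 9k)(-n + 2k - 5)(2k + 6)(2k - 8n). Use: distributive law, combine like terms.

(-5 + 9k)(-n + 2k - 5)(2k + 6)(2k - 8n)
= (5n - 10k + 25 - 9kn + 18k^2 - 45k)(2k + 6)(2k - 8n)    [distributive law]
= (5n - 55k + 25 - 9kn + 18k^2)(2k + 6)(2k - 8n)    [combine like terms]
= (10kn + 30n - 110k^2 - 330k + 50k + 150 - 18k^2n - 54kn + 36k^3 + 108k^2)(2k - 8n)    [distributive law]
= (-44kn + 30n - 2k^2 - 280k + 150 - 18k^2n + 36k^3)(2k - 8n)    [combine like terms]
= -88k^2n + 352kn^2 + 60kn - 240n^2 - 4k^3 + 16k^2n - 560k^2 + 2240kn + 300k - 1200n - 36k^3n + 144k^2n^2 + 72k^4 - 288k^3n    [distributive law]
= -72k^2n + 352kn^2 + 2300kn - 240n^2 - 4k^3 - 560k^2 + 300k - 1200n - 324k^3n + 144k^2n^2 + 72k^4    [combine like terms]

-72k^2n + 352kn^2 + 2300kn - 240n^2 - 4k^3 - 560k^2 + 300k - 1200n - 324k^3n + 144k^2n^2 + 72k^4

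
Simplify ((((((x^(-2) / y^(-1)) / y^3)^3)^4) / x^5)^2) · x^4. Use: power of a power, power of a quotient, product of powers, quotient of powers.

((((((x^(-2) / y^(-1)) / y^3)^3)^4) / x^5)^2) · x^4
= ((((((x^(-2) / y^(-1)) / y^3)^3)^4)^2) / ((x^5)^2)) · x^4    [power of a quotient]
= (((((x^(-2) / y^(-1)) / y^3)^3)^8) / ((x^5)^2)) · x^4    [power of a power]
= ((((x^(-2) / y^(-1)) / y^3)^24) / ((x^5)^2)) · x^4    [power of a power]
= ((((x^(-2) / y^(-1))^24) / ((y^3)^24)) / ((x^5)^2)) · x^4    [power of a quotient]
= (((((x^(-2))^24) / ((y^(-1))^24)) / ((y^3)^24)) / ((x^5)^2)) · x^4    [power of a quotient]
= (((x^(-48) / ((y^(-1))^24)) / ((y^3)^24)) / ((x^5)^2)) · x^4    [power of a power]
= (((x^(-48) / y^(-24)) / ((y^3)^24)) / ((x^5)^2)) · x^4    [power of a power]
= (((x^(-48) / y^(-24)) / y^72) / ((x^5)^2)) · x^4    [power of a power]
= (((x^(-48) / y^(-24)) / y^72) / x^10) · x^4    [power of a power]
= x^(-54)y^(-48)    [quotient of powers; product of powers]

x^(-54)y^(-48)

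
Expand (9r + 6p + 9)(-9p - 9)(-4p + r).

(9r + 6p + 9)(-9p - 9)(-4p + r)
= (-81pr - 81r - 54p^2 - 54p - 81p - 81)(-4p + r)    [distributive law]
= (-81pr - 81r - 54p^2 - 135p - 81)(-4p + r)    [combine like terms]
= 324p^2r - 81pr^2 + 324pr - 81r^2 + 216p^3 - 54p^2r + 540p^2 - 135pr + 324p - 81r    [distributive law]
= 270p^2r - 81pr^2 + 189pr - 81r^2 + 216p^3 + 540p^2 + 324p - 81r    [combine like terms]

270p^2r - 81pr^2 + 189pr - 81r^2 + 216p^3 + 540p^2 + 324p - 81r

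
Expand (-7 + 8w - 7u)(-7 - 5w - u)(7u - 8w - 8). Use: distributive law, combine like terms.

-105u - 224w - 392 - 811uw + 488w^2 + 336u^2 - 496uw^2 + 320w^3 + 133u^2w + 49u^3

(-7 + 8w - 7u)(-7 - 5w - u)(7u - 8w - 8)
= (49 + 35w + 7u - 56w - 40w^2 - 8uw + 49u + 35uw + 7u^2)(7u - 8w - 8)    [distributive law]
= (49 - 21w + 56u - 40w^2 + 27uw + 7u^2)(7u - 8w - 8)    [combine like terms]
= 343u - 392w - 392 - 147uw + 168w^2 + 168w + 392u^2 - 448uw - 448u - 280uw^2 + 320w^3 + 320w^2 + 189u^2w - 216uw^2 - 216uw + 49u^3 - 56u^2w - 56u^2    [distributive law]
= -105u - 224w - 392 - 811uw + 488w^2 + 336u^2 - 496uw^2 + 320w^3 + 133u^2w + 49u^3    [combine like terms]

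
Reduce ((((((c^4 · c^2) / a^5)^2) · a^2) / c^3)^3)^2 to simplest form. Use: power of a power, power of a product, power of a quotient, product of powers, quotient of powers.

a^(-48)c^54

((((((c^4 · c^2) / a^5)^2) · a^2) / c^3)^3)^2
= (((((c^4 · c^2) / a^5)^2) · a^2) / c^3)^6    [power of a power]
= (((((c^4 · c^2) / a^5)^2) · a^2)^6) / ((c^3)^6)    [power of a quotient]
= (((((c^4 · c^2) / a^5)^2)^6) · ((a^2)^6)) / ((c^3)^6)    [power of a product]
= ((((c^4 · c^2) / a^5)^12) · ((a^2)^6)) / ((c^3)^6)    [power of a power]
= ((((c^4 · c^2)^12) / ((a^5)^12)) · ((a^2)^6)) / ((c^3)^6)    [power of a quotient]
= (((((c^4)^12) · ((c^2)^12)) / ((a^5)^12)) · ((a^2)^6)) / ((c^3)^6)    [power of a product]
= (((c^48 · ((c^2)^12)) / ((a^5)^12)) · ((a^2)^6)) / ((c^3)^6)    [power of a power]
= (((c^48 · c^24) / ((a^5)^12)) · ((a^2)^6)) / ((c^3)^6)    [power of a power]
= ((c^72 / ((a^5)^12)) · ((a^2)^6)) / ((c^3)^6)    [product of powers]
= ((c^72 / a^60) · ((a^2)^6)) / ((c^3)^6)    [power of a power]
= ((c^72 / a^60) · a^12) / ((c^3)^6)    [power of a power]
= ((c^72 / a^60) · a^12) / c^18    [power of a power]
= a^(-48)c^54    [quotient of powers]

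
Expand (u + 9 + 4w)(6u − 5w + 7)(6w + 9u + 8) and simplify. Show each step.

207u^2w + 54u^3 + 597u^2 − 66uw^2 + 365uw + 1055u − 262w^2 + 242w + 504 − 120w^3

(u + 9 + 4w)(6u − 5w + 7)(6w + 9u + 8)
= (6u^2 − 5uw + 7u + 54u − 45w + 63 + 24uw − 20w^2 + 28w)(6w + 9u + 8)    [distributive law]
= (6u^2 + 19uw + 61u − 17w + 63 − 20w^2)(6w + 9u + 8)    [combine like terms]
= 36u^2w + 54u^3 + 48u^2 + 114uw^2 + 171u^2w + 152uw + 366uw + 549u^2 + 488u − 102w^2 − 153uw − 136w + 378w + 567u + 504 − 120w^3 − 180uw^2 − 160w^2    [distributive law]
= 207u^2w + 54u^3 + 597u^2 − 66uw^2 + 365uw + 1055u − 262w^2 + 242w + 504 − 120w^3    [combine like terms]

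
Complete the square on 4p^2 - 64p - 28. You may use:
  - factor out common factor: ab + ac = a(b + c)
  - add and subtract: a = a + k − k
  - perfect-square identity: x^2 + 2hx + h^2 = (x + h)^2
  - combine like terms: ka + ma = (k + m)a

4(p - 8)^2 - 284

4p^2 - 64p - 28
= 4(p^2 - 16p) - 28    [factor out 4 from the p-terms]
= 4(p^2 - 16p + 64 - 64) - 28    [add and subtract 64 inside the bracket]
= 4(p - 8)^2 - 256 - 28    [perfect-square identity]
= 4(p - 8)^2 - 284    [combine constants]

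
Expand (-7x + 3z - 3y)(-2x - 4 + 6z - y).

14x^2 + 28x - 48xz + 13xy - 12z + 18z^2 - 21yz + 12y + 3y^2

(-7x + 3z - 3y)(-2x - 4 + 6z - y)
= 14x^2 + 28x - 42xz + 7xy - 6xz - 12z + 18z^2 - 3yz + 6xy + 12y - 18yz + 3y^2    [distributive law]
= 14x^2 + 28x - 48xz + 13xy - 12z + 18z^2 - 21yz + 12y + 3y^2    [combine like terms]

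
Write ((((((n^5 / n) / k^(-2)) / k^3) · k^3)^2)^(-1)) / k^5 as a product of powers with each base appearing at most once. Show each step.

((((((n^5 / n) / k^(-2)) / k^3) · k^3)^2)^(-1)) / k^5
= (((((n^5 / n) / k^(-2)) / k^3) · k^3)^(-2)) / k^5    [power of a power]
= (((((n^5 / n) / k^(-2)) / k^3)^(-2)) · ((k^3)^(-2))) / k^5    [power of a product]
= (((((n^5 / n) / k^(-2))^(-2)) / ((k^3)^(-2))) · ((k^3)^(-2))) / k^5    [power of a quotient]
= (((((n^5 / n)^(-2)) / ((k^(-2))^(-2))) / ((k^3)^(-2))) · ((k^3)^(-2))) / k^5    [power of a quotient]
= ((((((n^5)^(-2)) / (n^(-2))) / ((k^(-2))^(-2))) / ((k^3)^(-2))) · ((k^3)^(-2))) / k^5    [power of a quotient]
= ((((n^(-10) / (n^(-2))) / ((k^(-2))^(-2))) / ((k^3)^(-2))) · ((k^3)^(-2))) / k^5    [power of a power]
= (((n^(-8) / ((k^(-2))^(-2))) / ((k^3)^(-2))) · ((k^3)^(-2))) / k^5    [quotient of powers]
= (((n^(-8) / k^4) / ((k^3)^(-2))) · ((k^3)^(-2))) / k^5    [power of a power]
= (((n^(-8) / k^4) / k^(-6)) · ((k^3)^(-2))) / k^5    [power of a power]
= (((n^(-8) / k^4) / k^(-6)) · k^(-6)) / k^5    [power of a power]
= k^(-9)n^(-8)    [quotient of powers; product of powers]

k^(-9)n^(-8)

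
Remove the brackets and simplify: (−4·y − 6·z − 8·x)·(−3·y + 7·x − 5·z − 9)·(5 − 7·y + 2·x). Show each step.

−192·y^2 − 84·y^3 + 52·x·y^2 − 452·x·y + 384·x^2·y − 188·y·z − 266·y^2·z + 90·x·y·z + 180·y + 98·x·z − 4·x^2·z + 150·z^2 − 210·y·z^2 + 60·x·z^2 + 270·z − 136·x^2 − 112·x^3 + 360·x

(−4·y − 6·z − 8·x)·(−3·y + 7·x − 5·z − 9)·(5 − 7·y + 2·x)
= (12·y^2 − 28·x·y + 20·y·z + 36·y + 18·y·z − 42·x·z + 30·z^2 + 54·z + 24·x·y − 56·x^2 + 40·x·z + 72·x)·(5 − 7·y + 2·x)    [distributive law]
= (12·y^2 − 4·x·y + 38·y·z + 36·y − 2·x·z + 30·z^2 + 54·z − 56·x^2 + 72·x)·(5 − 7·y + 2·x)    [combine like terms]
= 60·y^2 − 84·y^3 + 24·x·y^2 − 20·x·y + 28·x·y^2 − 8·x^2·y + 190·y·z − 266·y^2·z + 76·x·y·z + 180·y − 252·y^2 + 72·x·y − 10·x·z + 14·x·y·z − 4·x^2·z + 150·z^2 − 210·y·z^2 + 60·x·z^2 + 270·z − 378·y·z + 108·x·z − 280·x^2 + 392·x^2·y − 112·x^3 + 360·x − 504·x·y + 144·x^2    [distributive law]
= −192·y^2 − 84·y^3 + 52·x·y^2 − 452·x·y + 384·x^2·y − 188·y·z − 266·y^2·z + 90·x·y·z + 180·y + 98·x·z − 4·x^2·z + 150·z^2 − 210·y·z^2 + 60·x·z^2 + 270·z − 136·x^2 − 112·x^3 + 360·x    [combine like terms]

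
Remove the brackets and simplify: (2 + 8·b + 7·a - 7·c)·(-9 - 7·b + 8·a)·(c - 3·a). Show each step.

(2 + 8·b + 7·a - 7·c)·(-9 - 7·b + 8·a)·(c - 3·a)
= (-18 - 14·b + 16·a - 72·b - 56·b^2 + 64·a·b - 63·a - 49·a·b + 56·a^2 + 63·c + 49·b·c - 56·a·c)·(c - 3·a)    [distributive law]
= (-18 - 86·b - 47·a - 56·b^2 + 15·a·b + 56·a^2 + 63·c + 49·b·c - 56·a·c)·(c - 3·a)    [combine like terms]
= -18·c + 54·a - 86·b·c + 258·a·b - 47·a·c + 141·a^2 - 56·b^2·c + 168·a·b^2 + 15·a·b·c - 45·a^2·b + 56·a^2·c - 168·a^3 + 63·c^2 - 189·a·c + 49·b·c^2 - 147·a·b·c - 56·a·c^2 + 168·a^2·c    [distributive law]
= -18·c + 54·a - 86·b·c + 258·a·b - 236·a·c + 141·a^2 - 56·b^2·c + 168·a·b^2 - 132·a·b·c - 45·a^2·b + 224·a^2·c - 168·a^3 + 63·c^2 + 49·b·c^2 - 56·a·c^2    [combine like terms]

-18·c + 54·a - 86·b·c + 258·a·b - 236·a·c + 141·a^2 - 56·b^2·c + 168·a·b^2 - 132·a·b·c - 45·a^2·b + 224·a^2·c - 168·a^3 + 63·c^2 + 49·b·c^2 - 56·a·c^2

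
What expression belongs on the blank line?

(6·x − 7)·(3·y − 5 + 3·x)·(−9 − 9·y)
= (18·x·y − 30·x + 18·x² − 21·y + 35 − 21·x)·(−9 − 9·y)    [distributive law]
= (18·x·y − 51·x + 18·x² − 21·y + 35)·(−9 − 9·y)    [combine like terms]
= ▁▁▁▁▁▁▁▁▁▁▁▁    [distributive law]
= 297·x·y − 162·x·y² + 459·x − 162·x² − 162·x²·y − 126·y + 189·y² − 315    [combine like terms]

Applying distributive law to the line above:

−162·x·y − 162·x·y² + 459·x + 459·x·y − 162·x² − 162·x²·y + 189·y + 189·y² − 315 − 315·y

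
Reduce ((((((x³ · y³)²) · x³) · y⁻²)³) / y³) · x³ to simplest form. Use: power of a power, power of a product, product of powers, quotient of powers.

((((((x³ · y³)²) · x³) · y⁻²)³) / y³) · x³
= ((((((x³ · y³)²) · x³)³) · ((y⁻²)³)) / y³) · x³    [power of a product]
= ((((((x³ · y³)²)³) · ((x³)³)) · ((y⁻²)³)) / y³) · x³    [power of a product]
= (((((x³ · y³)⁶) · ((x³)³)) · ((y⁻²)³)) / y³) · x³    [power of a power]
= ((((((x³)⁶) · ((y³)⁶)) · ((x³)³)) · ((y⁻²)³)) / y³) · x³    [power of a product]
= ((((x¹⁸ · ((y³)⁶)) · ((x³)³)) · ((y⁻²)³)) / y³) · x³    [power of a power]
= ((((x¹⁸ · y¹⁸) · ((x³)³)) · ((y⁻²)³)) / y³) · x³    [power of a power]
= ((((x¹⁸ · y¹⁸) · x⁹) · ((y⁻²)³)) / y³) · x³    [power of a power]
= ((((x¹⁸ · y¹⁸) · x⁹) · y⁻⁶) / y³) · x³    [power of a power]
= x³⁰·y⁹    [quotient of powers; product of powers]

x³⁰·y⁹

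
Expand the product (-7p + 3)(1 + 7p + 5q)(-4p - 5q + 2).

-154p² - 200pq + 16p + 196p³ + 385p²q + 175pq² + 15q + 6 - 75q²

(-7p + 3)(1 + 7p + 5q)(-4p - 5q + 2)
= (-7p - 49p² - 35pq + 3 + 21p + 15q)(-4p - 5q + 2)    [distributive law]
= (14p - 49p² - 35pq + 3 + 15q)(-4p - 5q + 2)    [combine like terms]
= -56p² - 70pq + 28p + 196p³ + 245p²q - 98p² + 140p²q + 175pq² - 70pq - 12p - 15q + 6 - 60pq - 75q² + 30q    [distributive law]
= -154p² - 200pq + 16p + 196p³ + 385p²q + 175pq² + 15q + 6 - 75q²    [combine like terms]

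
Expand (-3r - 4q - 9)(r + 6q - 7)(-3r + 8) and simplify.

9r^3 - 60r^2 + 66qr^2 - 98qr - 93r + 72q^2r - 192q^2 - 208q + 504

(-3r - 4q - 9)(r + 6q - 7)(-3r + 8)
= (-3r^2 - 18qr + 21r - 4qr - 24q^2 + 28q - 9r - 54q + 63)(-3r + 8)    [distributive law]
= (-3r^2 - 22qr + 12r - 24q^2 - 26q + 63)(-3r + 8)    [combine like terms]
= 9r^3 - 24r^2 + 66qr^2 - 176qr - 36r^2 + 96r + 72q^2r - 192q^2 + 78qr - 208q - 189r + 504    [distributive law]
= 9r^3 - 60r^2 + 66qr^2 - 98qr - 93r + 72q^2r - 192q^2 - 208q + 504    [combine like terms]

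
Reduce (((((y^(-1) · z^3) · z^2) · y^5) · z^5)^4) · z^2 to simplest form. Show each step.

y^16z^42

(((((y^(-1) · z^3) · z^2) · y^5) · z^5)^4) · z^2
= (((((y^(-1) · z^3) · z^2) · y^5)^4) · ((z^5)^4)) · z^2    [power of a product]
= (((((y^(-1) · z^3) · z^2)^4) · ((y^5)^4)) · ((z^5)^4)) · z^2    [power of a product]
= (((((y^(-1) · z^3)^4) · ((z^2)^4)) · ((y^5)^4)) · ((z^5)^4)) · z^2    [power of a product]
= ((((((y^(-1))^4) · ((z^3)^4)) · ((z^2)^4)) · ((y^5)^4)) · ((z^5)^4)) · z^2    [power of a product]
= ((((y^(-4) · ((z^3)^4)) · ((z^2)^4)) · ((y^5)^4)) · ((z^5)^4)) · z^2    [power of a power]
= ((((y^(-4) · z^12) · ((z^2)^4)) · ((y^5)^4)) · ((z^5)^4)) · z^2    [power of a power]
= ((((y^(-4) · z^12) · z^8) · ((y^5)^4)) · ((z^5)^4)) · z^2    [power of a power]
= ((((y^(-4) · z^12) · z^8) · y^20) · ((z^5)^4)) · z^2    [power of a power]
= ((((y^(-4) · z^12) · z^8) · y^20) · z^20) · z^2    [power of a power]
= y^16z^42    [product of powers]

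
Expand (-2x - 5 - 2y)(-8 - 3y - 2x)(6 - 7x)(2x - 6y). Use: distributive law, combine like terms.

-248x² + 1116xy - 316x³ + 634x²y + 1014xy² + 28x³y + 336x²y² - 56x⁴ + 480x - 1440y - 1116y² - 216y³ + 252xy³

(-2x - 5 - 2y)(-8 - 3y - 2x)(6 - 7x)(2x - 6y)
= (16x + 6xy + 4x² + 40 + 15y + 10x + 16y + 6y² + 4xy)(6 - 7x)(2x - 6y)    [distributive law]
= (26x + 10xy + 4x² + 40 + 31y + 6y²)(6 - 7x)(2x - 6y)    [combine like terms]
= (156x - 182x² + 60xy - 70x²y + 24x² - 28x³ + 240 - 280x + 186y - 217xy + 36y² - 42xy²)(2x - 6y)    [distributive law]
= (-124x - 158x² - 157xy - 70x²y - 28x³ + 240 + 186y + 36y² - 42xy²)(2x - 6y)    [combine like terms]
= -248x² + 744xy - 316x³ + 948x²y - 314x²y + 942xy² - 140x³y + 420x²y² - 56x⁴ + 168x³y + 480x - 1440y + 372xy - 1116y² + 72xy² - 216y³ - 84x²y² + 252xy³    [distributive law]
= -248x² + 1116xy - 316x³ + 634x²y + 1014xy² + 28x³y + 336x²y² - 56x⁴ + 480x - 1440y - 1116y² - 216y³ + 252xy³    [combine like terms]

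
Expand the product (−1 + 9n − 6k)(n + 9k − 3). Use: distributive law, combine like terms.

(−1 + 9n − 6k)(n + 9k − 3)
= −n − 9k + 3 + 9n² + 81kn − 27n − 6kn − 54k² + 18k    [distributive law]
= −28n + 9k + 3 + 9n² + 75kn − 54k²    [combine like terms]

−28n + 9k + 3 + 9n² + 75kn − 54k²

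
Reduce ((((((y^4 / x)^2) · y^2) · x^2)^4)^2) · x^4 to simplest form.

x^4·y^80

((((((y^4 / x)^2) · y^2) · x^2)^4)^2) · x^4
= (((((y^4 / x)^2) · y^2) · x^2)^8) · x^4    [power of a power]
= (((((y^4 / x)^2) · y^2)^8) · ((x^2)^8)) · x^4    [power of a product]
= (((((y^4 / x)^2)^8) · ((y^2)^8)) · ((x^2)^8)) · x^4    [power of a product]
= ((((y^4 / x)^16) · ((y^2)^8)) · ((x^2)^8)) · x^4    [power of a power]
= (((((y^4)^16) / (x^16)) · ((y^2)^8)) · ((x^2)^8)) · x^4    [power of a quotient]
= (((y^64 / (x^16)) · ((y^2)^8)) · ((x^2)^8)) · x^4    [power of a power]
= (((y^64 / x^16) · y^16) · ((x^2)^8)) · x^4    [power of a power]
= (((y^64 / x^16) · y^16) · x^16) · x^4    [power of a power]
= x^4·y^80    [quotient of powers; product of powers]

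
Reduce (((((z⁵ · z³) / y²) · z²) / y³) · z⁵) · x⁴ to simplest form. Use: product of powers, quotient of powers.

(((((z⁵ · z³) / y²) · z²) / y³) · z⁵) · x⁴
= ((((z⁸ / y²) · z²) / y³) · z⁵) · x⁴    [product of powers]
= x⁴·y⁻⁵·z¹⁵    [quotient of powers; product of powers]

x⁴·y⁻⁵·z¹⁵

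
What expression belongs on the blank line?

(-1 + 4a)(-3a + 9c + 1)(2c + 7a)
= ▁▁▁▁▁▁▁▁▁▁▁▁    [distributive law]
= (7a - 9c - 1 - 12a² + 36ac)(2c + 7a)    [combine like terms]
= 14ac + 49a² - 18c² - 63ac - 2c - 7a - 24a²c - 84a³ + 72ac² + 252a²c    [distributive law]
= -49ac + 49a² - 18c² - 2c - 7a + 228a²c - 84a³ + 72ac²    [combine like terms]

By distributive law:

(3a - 9c - 1 - 12a² + 36ac + 4a)(2c + 7a)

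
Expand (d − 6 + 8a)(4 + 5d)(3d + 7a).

−78d^2 − 86ad + 15d^3 + 155ad^2 − 72d − 168a + 224a^2 + 280a^2d

(d − 6 + 8a)(4 + 5d)(3d + 7a)
= (4d + 5d^2 − 24 − 30d + 32a + 40ad)(3d + 7a)    [distributive law]
= (−26d + 5d^2 − 24 + 32a + 40ad)(3d + 7a)    [combine like terms]
= −78d^2 − 182ad + 15d^3 + 35ad^2 − 72d − 168a + 96ad + 224a^2 + 120ad^2 + 280a^2d    [distributive law]
= −78d^2 − 86ad + 15d^3 + 155ad^2 − 72d − 168a + 224a^2 + 280a^2d    [combine like terms]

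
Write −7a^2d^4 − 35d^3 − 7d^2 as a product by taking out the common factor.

−7a^2d^4 − 35d^3 − 7d^2
= 7(−a^2d^4 − 5d^3 − d^2)    [factor out 7]
= 7d^2(−a^2d^2 − 5d − 1)    [factor out d^2]

7d^2(−a^2d^2 − 5d − 1)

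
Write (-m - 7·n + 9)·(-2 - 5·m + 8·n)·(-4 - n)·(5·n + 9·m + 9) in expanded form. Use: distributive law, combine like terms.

(-m - 7·n + 9)·(-2 - 5·m + 8·n)·(-4 - n)·(5·n + 9·m + 9)
= (2·m + 5·m^2 - 8·m·n + 14·n + 35·m·n - 56·n^2 - 18 - 45·m + 72·n)·(-4 - n)·(5·n + 9·m + 9)    [distributive law]
= (-43·m + 5·m^2 + 27·m·n + 86·n - 56·n^2 - 18)·(-4 - n)·(5·n + 9·m + 9)    [combine like terms]
= (172·m + 43·m·n - 20·m^2 - 5·m^2·n - 108·m·n - 27·m·n^2 - 344·n - 86·n^2 + 224·n^2 + 56·n^3 + 72 + 18·n)·(5·n + 9·m + 9)    [distributive law]
= (172·m - 65·m·n - 20·m^2 - 5·m^2·n - 27·m·n^2 - 326·n + 138·n^2 + 56·n^3 + 72)·(5·n + 9·m + 9)    [combine like terms]
= 860·m·n + 1548·m^2 + 1548·m - 325·m·n^2 - 585·m^2·n - 585·m·n - 100·m^2·n - 180·m^3 - 180·m^2 - 25·m^2·n^2 - 45·m^3·n - 45·m^2·n - 135·m·n^3 - 243·m^2·n^2 - 243·m·n^2 - 1630·n^2 - 2934·m·n - 2934·n + 690·n^3 + 1242·m·n^2 + 1242·n^2 + 280·n^4 + 504·m·n^3 + 504·n^3 + 360·n + 648·m + 648    [distributive law]
= -2659·m·n + 1368·m^2 + 2196·m + 674·m·n^2 - 730·m^2·n - 180·m^3 - 268·m^2·n^2 - 45·m^3·n + 369·m·n^3 - 388·n^2 - 2574·n + 1194·n^3 + 280·n^4 + 648    [combine like terms]

-2659·m·n + 1368·m^2 + 2196·m + 674·m·n^2 - 730·m^2·n - 180·m^3 - 268·m^2·n^2 - 45·m^3·n + 369·m·n^3 - 388·n^2 - 2574·n + 1194·n^3 + 280·n^4 + 648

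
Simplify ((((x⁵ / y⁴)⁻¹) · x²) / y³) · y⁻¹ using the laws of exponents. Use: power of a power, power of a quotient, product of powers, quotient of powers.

((((x⁵ / y⁴)⁻¹) · x²) / y³) · y⁻¹
= (((((x⁵)⁻¹) / ((y⁴)⁻¹)) · x²) / y³) · y⁻¹    [power of a quotient]
= (((x⁻⁵ / ((y⁴)⁻¹)) · x²) / y³) · y⁻¹    [power of a power]
= (((x⁻⁵ / y⁻⁴) · x²) / y³) · y⁻¹    [power of a power]
= x⁻³    [quotient of powers; product of powers]

x⁻³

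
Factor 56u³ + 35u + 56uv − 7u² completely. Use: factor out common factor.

56u³ + 35u + 56uv − 7u²
= 7(8u³ + 5u + 8uv − u²)    [factor out 7]
= 7u(8u² + 5 + 8v − u)    [factor out u]

7u(8u² + 5 + 8v − u)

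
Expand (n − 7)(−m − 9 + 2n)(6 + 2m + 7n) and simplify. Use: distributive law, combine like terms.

(n − 7)(−m − 9 + 2n)(6 + 2m + 7n)
= (−mn − 9n + 2n^2 + 7m + 63 − 14n)(6 + 2m + 7n)    [distributive law]
= (−mn − 23n + 2n^2 + 7m + 63)(6 + 2m + 7n)    [combine like terms]
= −6mn − 2m^2n − 7mn^2 − 138n − 46mn − 161n^2 + 12n^2 + 4mn^2 + 14n^3 + 42m + 14m^2 + 49mn + 378 + 126m + 441n    [distributive law]
= −3mn − 2m^2n − 3mn^2 + 303n − 149n^2 + 14n^3 + 168m + 14m^2 + 378    [combine like terms]

−3mn − 2m^2n − 3mn^2 + 303n − 149n^2 + 14n^3 + 168m + 14m^2 + 378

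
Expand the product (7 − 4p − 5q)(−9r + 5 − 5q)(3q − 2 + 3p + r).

−339qr + 161r − 281pr − 63r² + 225q − 70 + 145p − 230q² − 280pq + 263pqr + 108p²r + 36pr² − 60p² + 135pq² + 60p²q + 160q²r + 45qr² + 75q³

(7 − 4p − 5q)(−9r + 5 − 5q)(3q − 2 + 3p + r)
= (−63r + 35 − 35q + 36pr − 20p + 20pq + 45qr − 25q + 25q²)(3q − 2 + 3p + r)    [distributive law]
= (−63r + 35 − 60q + 36pr − 20p + 20pq + 45qr + 25q²)(3q − 2 + 3p + r)    [combine like terms]
= −189qr + 126r − 189pr − 63r² + 105q − 70 + 105p + 35r − 180q² + 120q − 180pq − 60qr + 108pqr − 72pr + 108p²r + 36pr² − 60pq + 40p − 60p² − 20pr + 60pq² − 40pq + 60p²q + 20pqr + 135q²r − 90qr + 135pqr + 45qr² + 75q³ − 50q² + 75pq² + 25q²r    [distributive law]
= −339qr + 161r − 281pr − 63r² + 225q − 70 + 145p − 230q² − 280pq + 263pqr + 108p²r + 36pr² − 60p² + 135pq² + 60p²q + 160q²r + 45qr² + 75q³    [combine like terms]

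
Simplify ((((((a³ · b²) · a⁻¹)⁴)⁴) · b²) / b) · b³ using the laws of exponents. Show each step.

a³²·b³⁶

((((((a³ · b²) · a⁻¹)⁴)⁴) · b²) / b) · b³
= (((((a³ · b²) · a⁻¹)¹⁶) · b²) / b) · b³    [power of a power]
= (((((a³ · b²)¹⁶) · ((a⁻¹)¹⁶)) · b²) / b) · b³    [power of a product]
= ((((((a³)¹⁶) · ((b²)¹⁶)) · ((a⁻¹)¹⁶)) · b²) / b) · b³    [power of a product]
= ((((a⁴⁸ · ((b²)¹⁶)) · ((a⁻¹)¹⁶)) · b²) / b) · b³    [power of a power]
= ((((a⁴⁸ · b³²) · ((a⁻¹)¹⁶)) · b²) / b) · b³    [power of a power]
= ((((a⁴⁸ · b³²) · a⁻¹⁶) · b²) / b) · b³    [power of a power]
= a³²·b³⁶    [quotient of powers; product of powers]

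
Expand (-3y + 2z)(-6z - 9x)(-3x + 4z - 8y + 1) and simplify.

198xyz + 168yz^2 - 144y^2z + 18yz - 81x^2y - 216xy^2 + 27xy - 36xz^2 - 48z^3 - 12z^2 + 54x^2z - 18xz

(-3y + 2z)(-6z - 9x)(-3x + 4z - 8y + 1)
= (18yz + 27xy - 12z^2 - 18xz)(-3x + 4z - 8y + 1)    [distributive law]
= -54xyz + 72yz^2 - 144y^2z + 18yz - 81x^2y + 108xyz - 216xy^2 + 27xy + 36xz^2 - 48z^3 + 96yz^2 - 12z^2 + 54x^2z - 72xz^2 + 144xyz - 18xz    [distributive law]
= 198xyz + 168yz^2 - 144y^2z + 18yz - 81x^2y - 216xy^2 + 27xy - 36xz^2 - 48z^3 - 12z^2 + 54x^2z - 18xz    [combine like terms]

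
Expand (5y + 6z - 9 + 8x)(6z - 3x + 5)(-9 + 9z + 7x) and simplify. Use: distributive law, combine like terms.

(5y + 6z - 9 + 8x)(6z - 3x + 5)(-9 + 9z + 7x)
= (30yz - 15xy + 25y + 36z² - 18xz + 30z - 54z + 27x - 45 + 48xz - 24x² + 40x)(-9 + 9z + 7x)    [distributive law]
= (30yz - 15xy + 25y + 36z² + 30xz - 24z + 67x - 45 - 24x²)(-9 + 9z + 7x)    [combine like terms]
= -270yz + 270yz² + 210xyz + 135xy - 135xyz - 105x²y - 225y + 225yz + 175xy - 324z² + 324z³ + 252xz² - 270xz + 270xz² + 210x²z + 216z - 216z² - 168xz - 603x + 603xz + 469x² + 405 - 405z - 315x + 216x² - 216x²z - 168x³    [distributive law]
= -45yz + 270yz² + 75xyz + 310xy - 105x²y - 225y - 540z² + 324z³ + 522xz² + 165xz - 6x²z - 189z - 918x + 685x² + 405 - 168x³    [combine like terms]

-45yz + 270yz² + 75xyz + 310xy - 105x²y - 225y - 540z² + 324z³ + 522xz² + 165xz - 6x²z - 189z - 918x + 685x² + 405 - 168x³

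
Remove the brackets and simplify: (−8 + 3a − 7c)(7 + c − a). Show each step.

−56 − 57c + 29a + 10ac − 3a² − 7c²

(−8 + 3a − 7c)(7 + c − a)
= −56 − 8c + 8a + 21a + 3ac − 3a² − 49c − 7c² + 7ac    [distributive law]
= −56 − 57c + 29a + 10ac − 3a² − 7c²    [combine like terms]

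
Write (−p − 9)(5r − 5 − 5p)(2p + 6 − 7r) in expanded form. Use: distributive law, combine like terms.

−45p^2r − 470pr + 35pr^2 + 130p^2 + 390p + 10p^3 − 585r + 315r^2 + 270

(−p − 9)(5r − 5 − 5p)(2p + 6 − 7r)
= (−5pr + 5p + 5p^2 − 45r + 45 + 45p)(2p + 6 − 7r)    [distributive law]
= (−5pr + 50p + 5p^2 − 45r + 45)(2p + 6 − 7r)    [combine like terms]
= −10p^2r − 30pr + 35pr^2 + 100p^2 + 300p − 350pr + 10p^3 + 30p^2 − 35p^2r − 90pr − 270r + 315r^2 + 90p + 270 − 315r    [distributive law]
= −45p^2r − 470pr + 35pr^2 + 130p^2 + 390p + 10p^3 − 585r + 315r^2 + 270    [combine like terms]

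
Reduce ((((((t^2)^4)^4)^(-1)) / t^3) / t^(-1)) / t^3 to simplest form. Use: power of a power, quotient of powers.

t^(-37)

((((((t^2)^4)^4)^(-1)) / t^3) / t^(-1)) / t^3
= (((((t^2)^4)^(-4)) / t^3) / t^(-1)) / t^3    [power of a power]
= ((((t^2)^(-16)) / t^3) / t^(-1)) / t^3    [power of a power]
= ((t^(-32) / t^3) / t^(-1)) / t^3    [power of a power]
= (t^(-35) / t^(-1)) / t^3    [quotient of powers]
= t^(-34) / t^3    [quotient of powers]
= t^(-37)    [quotient of powers]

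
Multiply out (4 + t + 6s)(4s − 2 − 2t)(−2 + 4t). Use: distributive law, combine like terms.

−8s + 32st + 16 − 12t − 36t^2 − 32st^2 − 8t^3 − 48s^2 + 96s^2t

(4 + t + 6s)(4s − 2 − 2t)(−2 + 4t)
= (16s − 8 − 8t + 4st − 2t − 2t^2 + 24s^2 − 12s − 12st)(−2 + 4t)    [distributive law]
= (4s − 8 − 10t − 8st − 2t^2 + 24s^2)(−2 + 4t)    [combine like terms]
= −8s + 16st + 16 − 32t + 20t − 40t^2 + 16st − 32st^2 + 4t^2 − 8t^3 − 48s^2 + 96s^2t    [distributive law]
= −8s + 32st + 16 − 12t − 36t^2 − 32st^2 − 8t^3 − 48s^2 + 96s^2t    [combine like terms]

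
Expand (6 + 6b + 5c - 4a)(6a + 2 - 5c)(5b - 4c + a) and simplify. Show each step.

152ab - 132ac + 28a² + 60b - 48c + 12a - 148bc + 80c² + 180ab² + 76abc - 84a²b + 60b² - 150b²c - 5bc² - 225ac² + 146a²c + 100c³ - 24a³

(6 + 6b + 5c - 4a)(6a + 2 - 5c)(5b - 4c + a)
= (36a + 12 - 30c + 36ab + 12b - 30bc + 30ac + 10c - 25c² - 24a² - 8a + 20ac)(5b - 4c + a)    [distributive law]
= (28a + 12 - 20c + 36ab + 12b - 30bc + 50ac - 25c² - 24a²)(5b - 4c + a)    [combine like terms]
= 140ab - 112ac + 28a² + 60b - 48c + 12a - 100bc + 80c² - 20ac + 180ab² - 144abc + 36a²b + 60b² - 48bc + 12ab - 150b²c + 120bc² - 30abc + 250abc - 200ac² + 50a²c - 125bc² + 100c³ - 25ac² - 120a²b + 96a²c - 24a³    [distributive law]
= 152ab - 132ac + 28a² + 60b - 48c + 12a - 148bc + 80c² + 180ab² + 76abc - 84a²b + 60b² - 150b²c - 5bc² - 225ac² + 146a²c + 100c³ - 24a³    [combine like terms]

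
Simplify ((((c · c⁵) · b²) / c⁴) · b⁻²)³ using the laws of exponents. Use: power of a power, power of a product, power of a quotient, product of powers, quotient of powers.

((((c · c⁵) · b²) / c⁴) · b⁻²)³
= ((((c · c⁵) · b²) / c⁴)³) · ((b⁻²)³)    [power of a product]
= ((((c · c⁵) · b²)³) / ((c⁴)³)) · ((b⁻²)³)    [power of a quotient]
= ((((c · c⁵)³) · ((b²)³)) / ((c⁴)³)) · ((b⁻²)³)    [power of a product]
= ((((c³) · ((c⁵)³)) · ((b²)³)) / ((c⁴)³)) · ((b⁻²)³)    [power of a product]
= (((c³ · c¹⁵) · ((b²)³)) / ((c⁴)³)) · ((b⁻²)³)    [power of a power]
= ((c¹⁸ · ((b²)³)) / ((c⁴)³)) · ((b⁻²)³)    [product of powers]
= ((c¹⁸ · b⁶) / ((c⁴)³)) · ((b⁻²)³)    [power of a power]
= ((c¹⁸ · b⁶) / c¹²) · ((b⁻²)³)    [power of a power]
= ((c¹⁸ · b⁶) / c¹²) · b⁻⁶    [power of a power]
= c⁶    [quotient of powers; product of powers]

c⁶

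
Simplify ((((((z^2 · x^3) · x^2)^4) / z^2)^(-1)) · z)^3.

((((((z^2 · x^3) · x^2)^4) / z^2)^(-1)) · z)^3
= ((((((z^2 · x^3) · x^2)^4) / z^2)^(-1))^3) · (z^3)    [power of a product]
= (((((z^2 · x^3) · x^2)^4) / z^2)^(-3)) · (z^3)    [power of a power]
= (((((z^2 · x^3) · x^2)^4)^(-3)) / ((z^2)^(-3))) · (z^3)    [power of a quotient]
= ((((z^2 · x^3) · x^2)^(-12)) / ((z^2)^(-3))) · (z^3)    [power of a power]
= ((((z^2 · x^3)^(-12)) · ((x^2)^(-12))) / ((z^2)^(-3))) · (z^3)    [power of a product]
= (((((z^2)^(-12)) · ((x^3)^(-12))) · ((x^2)^(-12))) / ((z^2)^(-3))) · (z^3)    [power of a product]
= (((z^(-24) · ((x^3)^(-12))) · ((x^2)^(-12))) / ((z^2)^(-3))) · (z^3)    [power of a power]
= (((z^(-24) · x^(-36)) · ((x^2)^(-12))) / ((z^2)^(-3))) · (z^3)    [power of a power]
= (((z^(-24) · x^(-36)) · x^(-24)) / ((z^2)^(-3))) · (z^3)    [power of a power]
= (((z^(-24) · x^(-36)) · x^(-24)) / z^(-6)) · (z^3)    [power of a power]
= x^(-60)z^(-15)    [quotient of powers; product of powers]

x^(-60)z^(-15)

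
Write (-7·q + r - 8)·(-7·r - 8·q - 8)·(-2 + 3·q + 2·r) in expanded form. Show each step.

(-7·q + r - 8)·(-7·r - 8·q - 8)·(-2 + 3·q + 2·r)
= (49·q·r + 56·q^2 + 56·q - 7·r^2 - 8·q·r - 8·r + 56·r + 64·q + 64)·(-2 + 3·q + 2·r)    [distributive law]
= (41·q·r + 56·q^2 + 120·q - 7·r^2 + 48·r + 64)·(-2 + 3·q + 2·r)    [combine like terms]
= -82·q·r + 123·q^2·r + 82·q·r^2 - 112·q^2 + 168·q^3 + 112·q^2·r - 240·q + 360·q^2 + 240·q·r + 14·r^2 - 21·q·r^2 - 14·r^3 - 96·r + 144·q·r + 96·r^2 - 128 + 192·q + 128·r    [distributive law]
= 302·q·r + 235·q^2·r + 61·q·r^2 + 248·q^2 + 168·q^3 - 48·q + 110·r^2 - 14·r^3 + 32·r - 128    [combine like terms]

302·q·r + 235·q^2·r + 61·q·r^2 + 248·q^2 + 168·q^3 - 48·q + 110·r^2 - 14·r^3 + 32·r - 128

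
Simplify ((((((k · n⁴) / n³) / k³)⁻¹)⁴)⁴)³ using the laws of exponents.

k⁹⁶n⁻⁴⁸

((((((k · n⁴) / n³) / k³)⁻¹)⁴)⁴)³
= (((((k · n⁴) / n³) / k³)⁻¹)⁴)¹²    [power of a power]
= ((((k · n⁴) / n³) / k³)⁻¹)⁴⁸    [power of a power]
= (((k · n⁴) / n³) / k³)⁻⁴⁸    [power of a power]
= (((k · n⁴) / n³)⁻⁴⁸) / ((k³)⁻⁴⁸)    [power of a quotient]
= (((k · n⁴)⁻⁴⁸) / ((n³)⁻⁴⁸)) / ((k³)⁻⁴⁸)    [power of a quotient]
= (((k⁻⁴⁸) · ((n⁴)⁻⁴⁸)) / ((n³)⁻⁴⁸)) / ((k³)⁻⁴⁸)    [power of a product]
= ((k⁻⁴⁸ · n⁻¹⁹²) / ((n³)⁻⁴⁸)) / ((k³)⁻⁴⁸)    [power of a power]
= ((k⁻⁴⁸ · n⁻¹⁹²) / n⁻¹⁴⁴) / ((k³)⁻⁴⁸)    [power of a power]
= ((k⁻⁴⁸ · n⁻¹⁹²) / n⁻¹⁴⁴) / k⁻¹⁴⁴    [power of a power]
= k⁹⁶n⁻⁴⁸    [quotient of powers]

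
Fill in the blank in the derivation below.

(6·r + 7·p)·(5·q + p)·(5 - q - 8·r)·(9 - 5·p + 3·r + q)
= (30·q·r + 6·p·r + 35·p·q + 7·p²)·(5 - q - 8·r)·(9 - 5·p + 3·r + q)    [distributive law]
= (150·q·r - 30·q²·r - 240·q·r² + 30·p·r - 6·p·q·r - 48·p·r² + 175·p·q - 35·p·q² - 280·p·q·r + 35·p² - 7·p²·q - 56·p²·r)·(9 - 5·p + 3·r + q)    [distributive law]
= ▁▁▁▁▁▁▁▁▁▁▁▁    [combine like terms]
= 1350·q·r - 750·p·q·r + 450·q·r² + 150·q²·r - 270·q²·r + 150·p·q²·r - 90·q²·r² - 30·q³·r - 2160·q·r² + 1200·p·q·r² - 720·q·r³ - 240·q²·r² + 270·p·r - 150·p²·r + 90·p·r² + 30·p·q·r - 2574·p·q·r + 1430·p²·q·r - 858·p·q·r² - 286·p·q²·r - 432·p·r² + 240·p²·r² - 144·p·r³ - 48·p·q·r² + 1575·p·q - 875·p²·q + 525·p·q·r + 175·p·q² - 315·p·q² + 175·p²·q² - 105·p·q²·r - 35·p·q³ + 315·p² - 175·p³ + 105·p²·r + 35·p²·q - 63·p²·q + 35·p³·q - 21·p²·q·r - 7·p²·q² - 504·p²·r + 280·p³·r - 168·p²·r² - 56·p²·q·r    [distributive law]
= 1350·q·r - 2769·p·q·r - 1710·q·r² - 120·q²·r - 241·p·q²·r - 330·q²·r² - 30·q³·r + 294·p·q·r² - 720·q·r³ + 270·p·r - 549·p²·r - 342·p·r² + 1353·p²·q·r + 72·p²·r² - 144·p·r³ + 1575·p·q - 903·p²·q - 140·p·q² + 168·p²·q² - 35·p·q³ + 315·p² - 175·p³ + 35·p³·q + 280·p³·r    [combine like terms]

Applying combine like terms to the line above:

(150·q·r - 30·q²·r - 240·q·r² + 30·p·r - 286·p·q·r - 48·p·r² + 175·p·q - 35·p·q² + 35·p² - 7·p²·q - 56·p²·r)·(9 - 5·p + 3·r + q)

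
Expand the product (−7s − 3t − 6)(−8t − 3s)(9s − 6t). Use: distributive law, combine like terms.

(−7s − 3t − 6)(−8t − 3s)(9s − 6t)
= (56st + 21s^2 + 24t^2 + 9st + 48t + 18s)(9s − 6t)    [distributive law]
= (65st + 21s^2 + 24t^2 + 48t + 18s)(9s − 6t)    [combine like terms]
= 585s^2t − 390st^2 + 189s^3 − 126s^2t + 216st^2 − 144t^3 + 432st − 288t^2 + 162s^2 − 108st    [distributive law]
= 459s^2t − 174st^2 + 189s^3 − 144t^3 + 324st − 288t^2 + 162s^2    [combine like terms]

459s^2t − 174st^2 + 189s^3 − 144t^3 + 324st − 288t^2 + 162s^2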